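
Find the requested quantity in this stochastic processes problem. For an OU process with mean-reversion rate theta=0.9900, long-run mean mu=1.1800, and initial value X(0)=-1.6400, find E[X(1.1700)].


E[X(t)] = mu + (X(0) - mu)*exp(-theta*t)
= 1.1800 + (-1.6400 - 1.1800)*exp(-0.9900*1.1700)
= 1.1800 + -2.8200 * 0.3140
= 0.2945

0.2945


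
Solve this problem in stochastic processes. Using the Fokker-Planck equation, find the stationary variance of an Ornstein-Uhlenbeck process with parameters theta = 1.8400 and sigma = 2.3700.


Stationary variance = sigma^2 / (2*theta)
= 2.3700^2 / (2*1.8400)
= 5.6169 / 3.6800
= 1.5263

1.5263


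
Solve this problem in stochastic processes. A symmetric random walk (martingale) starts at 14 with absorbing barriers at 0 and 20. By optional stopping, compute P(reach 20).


By optional stopping theorem: E(M at tau) = M(0) = 14
P(hit 20)*20 + P(hit 0)*0 = 14
P(hit 20) = (14 - 0)/(20 - 0) = 7/10 = 0.7000

0.7000


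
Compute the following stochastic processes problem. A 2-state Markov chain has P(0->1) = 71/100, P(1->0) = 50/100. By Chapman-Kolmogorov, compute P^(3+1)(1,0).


P^4 = P^3 * P^1
Computing via matrix multiplication of the transition matrix.
Entry (1,0) of P^4 = 0.4124

0.4124


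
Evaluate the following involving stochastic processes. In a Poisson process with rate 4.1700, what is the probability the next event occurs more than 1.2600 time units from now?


P(X > t) = exp(-lambda * t)
= exp(-4.1700 * 1.2600)
= exp(-5.2542) = 0.0052

0.0052


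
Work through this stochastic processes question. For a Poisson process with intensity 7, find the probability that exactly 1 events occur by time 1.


P(N(t)=k) = (lambda*t)^k * exp(-lambda*t) / k!
lambda*t = 7
= 7^1 * exp(-7) / 1!
= 7 * 9.1188e-04 / 1
= 0.0064

0.0064


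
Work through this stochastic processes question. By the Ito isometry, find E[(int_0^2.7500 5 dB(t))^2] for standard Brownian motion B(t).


By Ito isometry: E[(int f dB)^2] = int f^2 dt
= 5^2 * 2.7500
= 25 * 2.7500 = 68.7500

68.7500


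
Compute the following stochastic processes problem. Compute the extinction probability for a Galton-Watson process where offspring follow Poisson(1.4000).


Since mu = 1.4000 > 1, extinction prob q < 1.
Solve s = exp(mu*(s-1)) iteratively.
q = 0.4890

0.4890


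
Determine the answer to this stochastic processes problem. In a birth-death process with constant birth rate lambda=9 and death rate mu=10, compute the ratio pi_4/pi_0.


For birth-death process, pi_n/pi_0 = (lambda/mu)^n
= (9/10)^4
= 0.6561

0.6561


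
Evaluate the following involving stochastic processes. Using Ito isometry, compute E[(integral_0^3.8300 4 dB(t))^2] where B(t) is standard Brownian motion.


By Ito isometry: E[(int f dB)^2] = int f^2 dt
= 4^2 * 3.8300
= 16 * 3.8300 = 61.2800

61.2800


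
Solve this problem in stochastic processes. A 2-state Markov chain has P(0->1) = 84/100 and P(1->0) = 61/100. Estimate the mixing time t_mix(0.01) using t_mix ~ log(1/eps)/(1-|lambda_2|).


lambda_2 = |1 - p01 - p10| = |1 - 0.8400 - 0.6100| = 0.4500
t_mix ~ log(1/eps)/(1 - |lambda_2|)
= log(100)/(1 - 0.4500) = 4.6052/0.5500
= 8.3730

8.3730


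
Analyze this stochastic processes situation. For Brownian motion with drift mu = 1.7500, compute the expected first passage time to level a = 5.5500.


Expected first passage time = a/mu
= 5.5500/1.7500
= 3.1714

3.1714


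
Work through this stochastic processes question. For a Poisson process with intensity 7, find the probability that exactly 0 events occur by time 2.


P(N(t)=k) = (lambda*t)^k * exp(-lambda*t) / k!
lambda*t = 14
= 14^0 * exp(-14) / 0!
= 1 * 8.3153e-07 / 1
= 8.3153e-07

8.3153e-07


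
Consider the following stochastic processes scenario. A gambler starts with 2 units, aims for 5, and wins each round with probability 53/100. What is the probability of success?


Gambler's ruin formula:
r = q/p = 0.4700/0.5300 = 0.8868
P(win) = (1 - r^i)/(1 - r^N)
= (1 - 0.8868^2)/(1 - 0.8868^5)
= 0.4730

0.4730


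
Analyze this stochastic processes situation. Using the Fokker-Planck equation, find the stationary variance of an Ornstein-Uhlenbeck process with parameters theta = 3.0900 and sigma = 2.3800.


Stationary variance = sigma^2 / (2*theta)
= 2.3800^2 / (2*3.0900)
= 5.6644 / 6.1800
= 0.9166

0.9166


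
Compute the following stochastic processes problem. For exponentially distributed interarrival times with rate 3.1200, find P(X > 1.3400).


P(X > t) = exp(-lambda * t)
= exp(-3.1200 * 1.3400)
= exp(-4.1808) = 0.0153

0.0153


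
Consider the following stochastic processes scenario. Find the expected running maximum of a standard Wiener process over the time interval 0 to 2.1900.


E(max B(s)) = sqrt(2t/pi)
= sqrt(2*2.1900/pi)
= sqrt(1.3942)
= 1.1808

1.1808


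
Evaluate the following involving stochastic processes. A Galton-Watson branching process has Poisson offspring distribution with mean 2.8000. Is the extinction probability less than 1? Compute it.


Since mu = 2.8000 > 1, extinction prob q < 1.
Solve s = exp(mu*(s-1)) iteratively.
q = 0.0750

0.0750


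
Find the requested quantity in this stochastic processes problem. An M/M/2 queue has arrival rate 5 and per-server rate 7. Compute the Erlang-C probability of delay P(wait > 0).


a = lambda/mu = 0.7143
rho = a/c = 0.3571
Erlang-C formula applied:
C(c,a) = 0.1880

0.1880


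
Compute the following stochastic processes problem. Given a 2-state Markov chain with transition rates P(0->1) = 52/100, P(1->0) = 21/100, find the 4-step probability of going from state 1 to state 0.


Computing P^4 by matrix multiplication.
P = [[0.4800, 0.5200], [0.2100, 0.7900]]
After raising P to the power 4:
P^4(1,0) = 0.2861

0.2861


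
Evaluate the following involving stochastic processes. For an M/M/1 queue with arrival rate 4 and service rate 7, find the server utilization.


rho = lambda/mu
= 4/7
= 0.5714

0.5714


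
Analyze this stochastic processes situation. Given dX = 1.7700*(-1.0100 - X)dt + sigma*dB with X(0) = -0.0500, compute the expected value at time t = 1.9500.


E[X(t)] = mu + (X(0) - mu)*exp(-theta*t)
= -1.0100 + (-0.0500 - -1.0100)*exp(-1.7700*1.9500)
= -1.0100 + 0.9600 * 0.0317
= -0.9796

-0.9796


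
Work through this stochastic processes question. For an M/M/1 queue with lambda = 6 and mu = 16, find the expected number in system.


rho = 6/16 = 0.3750
L = rho/(1-rho)
= 0.3750/0.6250
= 0.6000

0.6000


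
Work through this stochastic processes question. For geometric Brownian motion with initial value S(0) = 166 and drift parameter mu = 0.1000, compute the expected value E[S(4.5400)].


E[S(t)] = S(0) * exp(mu * t)
= 166 * exp(0.1000 * 4.5400)
= 166 * 1.5746
= 261.3833

261.3833


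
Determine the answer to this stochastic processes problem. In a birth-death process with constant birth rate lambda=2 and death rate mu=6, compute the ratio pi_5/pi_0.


For birth-death process, pi_n/pi_0 = (lambda/mu)^n
= (2/6)^5
= 0.0041

0.0041


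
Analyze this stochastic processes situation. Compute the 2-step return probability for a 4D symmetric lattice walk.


P(return in 2 steps) = P(reverse first step) = 1/(2d)
= 1/8
= 0.1250

0.1250


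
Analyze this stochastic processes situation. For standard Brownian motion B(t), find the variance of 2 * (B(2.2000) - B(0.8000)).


Var(alpha*(B(t)-B(s))) = alpha^2 * (t-s)
= 2^2 * (2.2000 - 0.8000)
= 4 * 1.4000
= 5.6000

5.6000


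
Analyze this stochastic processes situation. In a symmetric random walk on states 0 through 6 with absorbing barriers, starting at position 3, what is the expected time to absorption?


For symmetric RW on 0,...,N with absorbing barriers, E(i) = i*(N-i)
E(3) = 3 * 3 = 9

9


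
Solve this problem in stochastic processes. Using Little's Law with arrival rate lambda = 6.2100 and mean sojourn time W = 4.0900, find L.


Little's Law: L = lambda * W
= 6.2100 * 4.0900
= 25.3989

25.3989


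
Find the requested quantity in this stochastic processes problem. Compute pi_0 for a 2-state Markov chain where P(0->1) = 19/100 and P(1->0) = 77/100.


Stationary distribution: pi_0 = p10/(p01+p10), pi_1 = p01/(p01+p10)
p01 = 0.1900, p10 = 0.7700
pi_0 = 0.8021

0.8021


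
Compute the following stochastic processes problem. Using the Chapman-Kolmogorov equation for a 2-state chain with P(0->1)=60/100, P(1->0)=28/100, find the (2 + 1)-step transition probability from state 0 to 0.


P^3 = P^2 * P^1
Computing via matrix multiplication of the transition matrix.
Entry (0,0) of P^3 = 0.3194

0.3194


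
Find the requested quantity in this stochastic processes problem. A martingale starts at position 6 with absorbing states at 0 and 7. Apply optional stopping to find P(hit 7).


By optional stopping theorem: E(M at tau) = M(0) = 6
P(hit 7)*7 + P(hit 0)*0 = 6
P(hit 7) = (6 - 0)/(7 - 0) = 6/7 = 0.8571

0.8571


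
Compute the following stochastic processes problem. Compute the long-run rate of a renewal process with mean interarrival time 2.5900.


Long-run renewal rate = 1/E(X)
= 1/2.5900
= 0.3861

0.3861


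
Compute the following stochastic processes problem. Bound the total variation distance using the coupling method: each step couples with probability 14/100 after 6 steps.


TV distance bound <= (1-delta)^n
= (1 - 0.1400)^6
= 0.8600^6
= 0.4046

0.4046


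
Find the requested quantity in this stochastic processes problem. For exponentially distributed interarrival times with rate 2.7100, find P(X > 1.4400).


P(X > t) = exp(-lambda * t)
= exp(-2.7100 * 1.4400)
= exp(-3.9024) = 0.0202

0.0202


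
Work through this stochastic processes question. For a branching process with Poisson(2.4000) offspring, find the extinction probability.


Since mu = 2.4000 > 1, extinction prob q < 1.
Solve s = exp(mu*(s-1)) iteratively.
q = 0.1214

0.1214


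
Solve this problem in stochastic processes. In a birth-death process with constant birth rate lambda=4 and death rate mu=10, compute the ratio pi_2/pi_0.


For birth-death process, pi_n/pi_0 = (lambda/mu)^n
= (4/10)^2
= 0.1600

0.1600


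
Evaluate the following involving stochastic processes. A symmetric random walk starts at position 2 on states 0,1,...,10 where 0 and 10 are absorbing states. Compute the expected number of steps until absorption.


For symmetric RW on 0,...,N with absorbing barriers, E(i) = i*(N-i)
E(2) = 2 * 8 = 16

16


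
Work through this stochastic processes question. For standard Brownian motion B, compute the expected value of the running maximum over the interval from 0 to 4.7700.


E(max B(s)) = sqrt(2t/pi)
= sqrt(2*4.7700/pi)
= sqrt(3.0367)
= 1.7426

1.7426


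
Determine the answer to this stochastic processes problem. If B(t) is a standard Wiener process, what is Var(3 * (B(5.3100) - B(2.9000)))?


Var(alpha*(B(t)-B(s))) = alpha^2 * (t-s)
= 3^2 * (5.3100 - 2.9000)
= 9 * 2.4100
= 21.6900

21.6900


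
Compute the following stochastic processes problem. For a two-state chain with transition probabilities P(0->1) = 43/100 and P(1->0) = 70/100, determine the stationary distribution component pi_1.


Stationary distribution: pi_0 = p10/(p01+p10), pi_1 = p01/(p01+p10)
p01 = 0.4300, p10 = 0.7000
pi_1 = 0.3805

0.3805


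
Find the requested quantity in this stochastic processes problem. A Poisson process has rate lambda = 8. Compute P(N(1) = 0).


P(N(t)=k) = (lambda*t)^k * exp(-lambda*t) / k!
lambda*t = 8
= 8^0 * exp(-8) / 0!
= 1 * 3.3546e-04 / 1
= 3.3546e-04

3.3546e-04


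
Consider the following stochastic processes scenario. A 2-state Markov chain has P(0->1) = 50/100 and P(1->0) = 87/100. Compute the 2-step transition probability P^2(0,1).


Computing P^2 by matrix multiplication.
P = [[0.5000, 0.5000], [0.8700, 0.1300]]
After raising P to the power 2:
P^2(0,1) = 0.3150

0.3150


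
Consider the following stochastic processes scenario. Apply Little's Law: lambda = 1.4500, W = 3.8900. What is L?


Little's Law: L = lambda * W
= 1.4500 * 3.8900
= 5.6405

5.6405


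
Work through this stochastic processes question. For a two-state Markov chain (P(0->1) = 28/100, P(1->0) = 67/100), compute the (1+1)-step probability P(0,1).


P^2 = P^1 * P^1
Computing via matrix multiplication of the transition matrix.
Entry (0,1) of P^2 = 0.2940

0.2940


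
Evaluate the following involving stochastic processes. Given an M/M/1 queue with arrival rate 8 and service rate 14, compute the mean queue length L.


rho = 8/14 = 0.5714
L = rho/(1-rho)
= 0.5714/0.4286
= 1.3333

1.3333


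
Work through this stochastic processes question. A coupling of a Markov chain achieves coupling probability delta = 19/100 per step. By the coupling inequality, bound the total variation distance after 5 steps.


TV distance bound <= (1-delta)^n
= (1 - 0.1900)^5
= 0.8100^5
= 0.3487

0.3487


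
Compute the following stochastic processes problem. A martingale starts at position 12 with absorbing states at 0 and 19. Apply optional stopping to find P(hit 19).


By optional stopping theorem: E(M at tau) = M(0) = 12
P(hit 19)*19 + P(hit 0)*0 = 12
P(hit 19) = (12 - 0)/(19 - 0) = 12/19 = 0.6316

0.6316


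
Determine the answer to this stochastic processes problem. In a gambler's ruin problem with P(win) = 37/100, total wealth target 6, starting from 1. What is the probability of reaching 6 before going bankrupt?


Gambler's ruin formula:
r = q/p = 0.6300/0.3700 = 1.7027
P(win) = (1 - r^i)/(1 - r^N)
= (1 - 1.7027^1)/(1 - 1.7027^6)
= 0.0301

0.0301


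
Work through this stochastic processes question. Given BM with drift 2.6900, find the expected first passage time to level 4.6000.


Expected first passage time = a/mu
= 4.6000/2.6900
= 1.7100

1.7100


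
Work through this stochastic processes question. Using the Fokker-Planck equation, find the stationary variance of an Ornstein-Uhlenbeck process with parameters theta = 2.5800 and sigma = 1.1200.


Stationary variance = sigma^2 / (2*theta)
= 1.1200^2 / (2*2.5800)
= 1.2544 / 5.1600
= 0.2431

0.2431


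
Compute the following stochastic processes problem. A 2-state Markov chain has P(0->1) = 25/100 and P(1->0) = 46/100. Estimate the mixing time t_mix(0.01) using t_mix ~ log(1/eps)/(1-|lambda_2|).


lambda_2 = |1 - p01 - p10| = |1 - 0.2500 - 0.4600| = 0.2900
t_mix ~ log(1/eps)/(1 - |lambda_2|)
= log(100)/(1 - 0.2900) = 4.6052/0.7100
= 6.4862

6.4862


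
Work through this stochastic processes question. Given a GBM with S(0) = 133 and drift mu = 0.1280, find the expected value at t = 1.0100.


E[S(t)] = S(0) * exp(mu * t)
= 133 * exp(0.1280 * 1.0100)
= 133 * 1.1380
= 151.3552

151.3552


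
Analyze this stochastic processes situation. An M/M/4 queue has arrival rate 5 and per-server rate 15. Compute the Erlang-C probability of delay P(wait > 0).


a = lambda/mu = 0.3333
rho = a/c = 0.0833
Erlang-C formula applied:
C(c,a) = 4.0209e-04

4.0209e-04


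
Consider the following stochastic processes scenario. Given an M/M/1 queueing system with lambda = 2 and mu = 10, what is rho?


rho = lambda/mu
= 2/10
= 0.2000

0.2000


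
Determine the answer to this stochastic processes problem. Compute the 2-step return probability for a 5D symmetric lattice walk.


P(return in 2 steps) = P(reverse first step) = 1/(2d)
= 1/10
= 0.1000

0.1000


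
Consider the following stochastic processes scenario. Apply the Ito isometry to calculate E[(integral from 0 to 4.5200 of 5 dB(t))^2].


By Ito isometry: E[(int f dB)^2] = int f^2 dt
= 5^2 * 4.5200
= 25 * 4.5200 = 113.0000

113.0000


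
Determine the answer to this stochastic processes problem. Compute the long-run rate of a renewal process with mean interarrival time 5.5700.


Long-run renewal rate = 1/E(X)
= 1/5.5700
= 0.1795

0.1795


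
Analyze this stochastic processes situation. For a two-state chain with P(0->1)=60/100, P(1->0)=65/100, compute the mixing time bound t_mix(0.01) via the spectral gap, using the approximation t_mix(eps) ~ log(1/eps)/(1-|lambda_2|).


lambda_2 = |1 - p01 - p10| = |1 - 0.6000 - 0.6500| = 0.2500
t_mix ~ log(1/eps)/(1 - |lambda_2|)
= log(100)/(1 - 0.2500) = 4.6052/0.7500
= 6.1402

6.1402


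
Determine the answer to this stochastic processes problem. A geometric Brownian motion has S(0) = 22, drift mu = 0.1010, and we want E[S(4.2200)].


E[S(t)] = S(0) * exp(mu * t)
= 22 * exp(0.1010 * 4.2200)
= 22 * 1.5315
= 33.6921

33.6921


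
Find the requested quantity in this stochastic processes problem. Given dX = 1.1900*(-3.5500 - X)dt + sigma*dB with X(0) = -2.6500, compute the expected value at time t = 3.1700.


E[X(t)] = mu + (X(0) - mu)*exp(-theta*t)
= -3.5500 + (-2.6500 - -3.5500)*exp(-1.1900*3.1700)
= -3.5500 + 0.9000 * 0.0230
= -3.5293

-3.5293


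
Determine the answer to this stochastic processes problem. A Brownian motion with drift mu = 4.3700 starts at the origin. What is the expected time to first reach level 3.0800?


Expected first passage time = a/mu
= 3.0800/4.3700
= 0.7048

0.7048


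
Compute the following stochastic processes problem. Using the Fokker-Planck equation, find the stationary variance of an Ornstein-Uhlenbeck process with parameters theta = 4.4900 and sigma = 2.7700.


Stationary variance = sigma^2 / (2*theta)
= 2.7700^2 / (2*4.4900)
= 7.6729 / 8.9800
= 0.8544

0.8544


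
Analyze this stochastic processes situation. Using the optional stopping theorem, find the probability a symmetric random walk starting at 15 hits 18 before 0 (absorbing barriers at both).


By optional stopping theorem: E(M at tau) = M(0) = 15
P(hit 18)*18 + P(hit 0)*0 = 15
P(hit 18) = (15 - 0)/(18 - 0) = 5/6 = 0.8333

0.8333


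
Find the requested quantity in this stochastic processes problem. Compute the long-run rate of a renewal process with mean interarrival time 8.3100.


Long-run renewal rate = 1/E(X)
= 1/8.3100
= 0.1203

0.1203


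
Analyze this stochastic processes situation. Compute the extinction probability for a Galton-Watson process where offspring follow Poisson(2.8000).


Since mu = 2.8000 > 1, extinction prob q < 1.
Solve s = exp(mu*(s-1)) iteratively.
q = 0.0750

0.0750


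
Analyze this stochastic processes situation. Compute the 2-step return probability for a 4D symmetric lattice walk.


P(return in 2 steps) = P(reverse first step) = 1/(2d)
= 1/8
= 0.1250

0.1250


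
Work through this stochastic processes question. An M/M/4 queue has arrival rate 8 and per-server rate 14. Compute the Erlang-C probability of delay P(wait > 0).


a = lambda/mu = 0.5714
rho = a/c = 0.1429
Erlang-C formula applied:
C(c,a) = 0.0029

0.0029


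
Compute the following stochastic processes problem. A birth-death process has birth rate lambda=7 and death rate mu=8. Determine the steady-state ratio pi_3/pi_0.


For birth-death process, pi_n/pi_0 = (lambda/mu)^n
= (7/8)^3
= 0.6699

0.6699


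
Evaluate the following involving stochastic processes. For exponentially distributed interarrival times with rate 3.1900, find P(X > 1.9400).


P(X > t) = exp(-lambda * t)
= exp(-3.1900 * 1.9400)
= exp(-6.1886) = 0.0021

0.0021


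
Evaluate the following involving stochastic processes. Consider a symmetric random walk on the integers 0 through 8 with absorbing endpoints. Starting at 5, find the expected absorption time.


For symmetric RW on 0,...,N with absorbing barriers, E(i) = i*(N-i)
E(5) = 5 * 3 = 15

15


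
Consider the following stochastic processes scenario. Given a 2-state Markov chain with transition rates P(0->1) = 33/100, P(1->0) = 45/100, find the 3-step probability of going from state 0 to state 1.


Computing P^3 by matrix multiplication.
P = [[0.6700, 0.3300], [0.4500, 0.5500]]
After raising P to the power 3:
P^3(0,1) = 0.4186

0.4186


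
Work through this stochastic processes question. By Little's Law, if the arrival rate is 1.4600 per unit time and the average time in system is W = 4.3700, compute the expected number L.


Little's Law: L = lambda * W
= 1.4600 * 4.3700
= 6.3802

6.3802


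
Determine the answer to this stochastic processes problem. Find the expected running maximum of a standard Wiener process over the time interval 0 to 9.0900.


E(max B(s)) = sqrt(2t/pi)
= sqrt(2*9.0900/pi)
= sqrt(5.7869)
= 2.4056

2.4056


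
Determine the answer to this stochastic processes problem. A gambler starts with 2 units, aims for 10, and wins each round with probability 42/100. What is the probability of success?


Gambler's ruin formula:
r = q/p = 0.5800/0.4200 = 1.3810
P(win) = (1 - r^i)/(1 - r^N)
= (1 - 1.3810^2)/(1 - 1.3810^10)
= 0.0374

0.0374


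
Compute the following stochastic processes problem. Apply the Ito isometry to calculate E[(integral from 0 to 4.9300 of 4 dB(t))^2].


By Ito isometry: E[(int f dB)^2] = int f^2 dt
= 4^2 * 4.9300
= 16 * 4.9300 = 78.8800

78.8800


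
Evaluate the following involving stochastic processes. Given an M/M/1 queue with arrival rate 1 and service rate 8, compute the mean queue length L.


rho = 1/8 = 0.1250
L = rho/(1-rho)
= 0.1250/0.8750
= 0.1429

0.1429


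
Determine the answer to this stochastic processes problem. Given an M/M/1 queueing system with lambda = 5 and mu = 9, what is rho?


rho = lambda/mu
= 5/9
= 0.5556

0.5556


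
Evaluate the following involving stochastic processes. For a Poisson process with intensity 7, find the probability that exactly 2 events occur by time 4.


P(N(t)=k) = (lambda*t)^k * exp(-lambda*t) / k!
lambda*t = 28
= 28^2 * exp(-28) / 2!
= 784 * 6.9144e-13 / 2
= 2.7104e-10

2.7104e-10


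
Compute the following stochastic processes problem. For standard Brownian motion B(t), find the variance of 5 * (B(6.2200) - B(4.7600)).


Var(alpha*(B(t)-B(s))) = alpha^2 * (t-s)
= 5^2 * (6.2200 - 4.7600)
= 25 * 1.4600
= 36.5000

36.5000


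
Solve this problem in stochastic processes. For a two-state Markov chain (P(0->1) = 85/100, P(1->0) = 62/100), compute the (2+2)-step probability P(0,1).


P^4 = P^2 * P^2
Computing via matrix multiplication of the transition matrix.
Entry (0,1) of P^4 = 0.5500

0.5500


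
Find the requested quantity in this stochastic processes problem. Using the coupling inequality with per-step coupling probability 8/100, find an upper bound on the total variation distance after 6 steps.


TV distance bound <= (1-delta)^n
= (1 - 0.0800)^6
= 0.9200^6
= 0.6064

0.6064


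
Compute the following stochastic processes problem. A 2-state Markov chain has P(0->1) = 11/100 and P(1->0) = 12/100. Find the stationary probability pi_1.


Stationary distribution: pi_0 = p10/(p01+p10), pi_1 = p01/(p01+p10)
p01 = 0.1100, p10 = 0.1200
pi_1 = 0.4783

0.4783


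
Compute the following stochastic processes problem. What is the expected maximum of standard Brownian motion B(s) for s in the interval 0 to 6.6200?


E(max B(s)) = sqrt(2t/pi)
= sqrt(2*6.6200/pi)
= sqrt(4.2144)
= 2.0529

2.0529


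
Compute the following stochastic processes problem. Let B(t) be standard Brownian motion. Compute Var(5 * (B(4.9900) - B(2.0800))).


Var(alpha*(B(t)-B(s))) = alpha^2 * (t-s)
= 5^2 * (4.9900 - 2.0800)
= 25 * 2.9100
= 72.7500

72.7500


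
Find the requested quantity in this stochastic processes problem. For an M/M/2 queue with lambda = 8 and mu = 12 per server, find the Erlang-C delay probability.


a = lambda/mu = 0.6667
rho = a/c = 0.3333
Erlang-C formula applied:
C(c,a) = 0.1667

0.1667


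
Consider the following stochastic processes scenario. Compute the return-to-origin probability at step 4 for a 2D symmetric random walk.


P = C(4,2)^2 / 4^4
= 6^2 / 256
= 36 / 256
= 0.1406

0.1406


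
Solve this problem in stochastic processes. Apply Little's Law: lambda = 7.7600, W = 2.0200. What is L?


Little's Law: L = lambda * W
= 7.7600 * 2.0200
= 15.6752

15.6752


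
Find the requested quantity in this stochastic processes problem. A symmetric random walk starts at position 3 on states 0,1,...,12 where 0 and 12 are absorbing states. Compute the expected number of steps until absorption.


For symmetric RW on 0,...,N with absorbing barriers, E(i) = i*(N-i)
E(3) = 3 * 9 = 27

27


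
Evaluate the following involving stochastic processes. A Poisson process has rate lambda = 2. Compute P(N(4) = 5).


P(N(t)=k) = (lambda*t)^k * exp(-lambda*t) / k!
lambda*t = 8
= 8^5 * exp(-8) / 5!
= 32768 * 3.3546e-04 / 120
= 0.0916

0.0916


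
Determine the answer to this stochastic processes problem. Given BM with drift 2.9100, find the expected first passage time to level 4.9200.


Expected first passage time = a/mu
= 4.9200/2.9100
= 1.6907

1.6907


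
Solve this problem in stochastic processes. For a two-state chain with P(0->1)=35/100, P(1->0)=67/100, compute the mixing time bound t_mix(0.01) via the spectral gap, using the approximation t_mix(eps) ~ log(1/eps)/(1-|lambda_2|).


lambda_2 = |1 - p01 - p10| = |1 - 0.3500 - 0.6700| = 0.0200
t_mix ~ log(1/eps)/(1 - |lambda_2|)
= log(100)/(1 - 0.0200) = 4.6052/0.9800
= 4.6992

4.6992


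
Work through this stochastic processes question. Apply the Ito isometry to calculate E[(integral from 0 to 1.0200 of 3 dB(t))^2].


By Ito isometry: E[(int f dB)^2] = int f^2 dt
= 3^2 * 1.0200
= 9 * 1.0200 = 9.1800

9.1800


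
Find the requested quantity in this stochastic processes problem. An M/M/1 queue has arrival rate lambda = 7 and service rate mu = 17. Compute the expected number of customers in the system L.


rho = 7/17 = 0.4118
L = rho/(1-rho)
= 0.4118/0.5882
= 0.7000

0.7000


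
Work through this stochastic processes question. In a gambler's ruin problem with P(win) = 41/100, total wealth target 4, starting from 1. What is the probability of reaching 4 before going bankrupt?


Gambler's ruin formula:
r = q/p = 0.5900/0.4100 = 1.4390
P(win) = (1 - r^i)/(1 - r^N)
= (1 - 1.4390^1)/(1 - 1.4390^4)
= 0.1335

0.1335


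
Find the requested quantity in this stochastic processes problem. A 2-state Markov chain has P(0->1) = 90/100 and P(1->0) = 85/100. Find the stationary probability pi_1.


Stationary distribution: pi_0 = p10/(p01+p10), pi_1 = p01/(p01+p10)
p01 = 0.9000, p10 = 0.8500
pi_1 = 0.5143

0.5143


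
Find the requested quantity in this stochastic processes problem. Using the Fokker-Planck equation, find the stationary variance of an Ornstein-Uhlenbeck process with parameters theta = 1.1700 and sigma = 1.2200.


Stationary variance = sigma^2 / (2*theta)
= 1.2200^2 / (2*1.1700)
= 1.4884 / 2.3400
= 0.6361

0.6361


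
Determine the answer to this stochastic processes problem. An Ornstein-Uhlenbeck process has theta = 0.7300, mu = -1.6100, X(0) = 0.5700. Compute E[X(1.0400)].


E[X(t)] = mu + (X(0) - mu)*exp(-theta*t)
= -1.6100 + (0.5700 - -1.6100)*exp(-0.7300*1.0400)
= -1.6100 + 2.1800 * 0.4680
= -0.5897

-0.5897


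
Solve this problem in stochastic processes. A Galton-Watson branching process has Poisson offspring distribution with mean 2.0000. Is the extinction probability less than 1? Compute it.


Since mu = 2.0000 > 1, extinction prob q < 1.
Solve s = exp(mu*(s-1)) iteratively.
q = 0.2032

0.2032


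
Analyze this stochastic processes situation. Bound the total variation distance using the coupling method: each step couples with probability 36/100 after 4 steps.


TV distance bound <= (1-delta)^n
= (1 - 0.3600)^4
= 0.6400^4
= 0.1678

0.1678


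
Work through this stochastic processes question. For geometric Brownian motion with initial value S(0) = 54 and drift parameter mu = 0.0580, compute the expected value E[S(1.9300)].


E[S(t)] = S(0) * exp(mu * t)
= 54 * exp(0.0580 * 1.9300)
= 54 * 1.1184
= 60.3961

60.3961


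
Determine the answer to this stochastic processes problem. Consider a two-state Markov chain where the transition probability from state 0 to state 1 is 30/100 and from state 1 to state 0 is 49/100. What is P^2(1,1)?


Computing P^2 by matrix multiplication.
P = [[0.7000, 0.3000], [0.4900, 0.5100]]
After raising P to the power 2:
P^2(1,1) = 0.4071

0.4071


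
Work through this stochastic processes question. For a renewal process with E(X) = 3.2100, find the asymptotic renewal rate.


Long-run renewal rate = 1/E(X)
= 1/3.2100
= 0.3115

0.3115


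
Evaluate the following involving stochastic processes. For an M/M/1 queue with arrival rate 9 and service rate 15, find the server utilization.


rho = lambda/mu
= 9/15
= 0.6000

0.6000


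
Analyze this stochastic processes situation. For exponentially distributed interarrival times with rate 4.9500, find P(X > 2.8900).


P(X > t) = exp(-lambda * t)
= exp(-4.9500 * 2.8900)
= exp(-14.3055) = 6.1263e-07

6.1263e-07


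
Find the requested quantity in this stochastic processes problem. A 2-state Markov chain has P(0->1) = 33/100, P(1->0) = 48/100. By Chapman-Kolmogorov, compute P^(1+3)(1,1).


P^4 = P^1 * P^3
Computing via matrix multiplication of the transition matrix.
Entry (1,1) of P^4 = 0.4082

0.4082


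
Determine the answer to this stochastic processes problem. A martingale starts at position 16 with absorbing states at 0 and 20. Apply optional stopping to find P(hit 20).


By optional stopping theorem: E(M at tau) = M(0) = 16
P(hit 20)*20 + P(hit 0)*0 = 16
P(hit 20) = (16 - 0)/(20 - 0) = 4/5 = 0.8000

0.8000


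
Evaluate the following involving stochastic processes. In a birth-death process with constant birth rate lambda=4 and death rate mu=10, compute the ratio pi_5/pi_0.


For birth-death process, pi_n/pi_0 = (lambda/mu)^n
= (4/10)^5
= 0.0102

0.0102


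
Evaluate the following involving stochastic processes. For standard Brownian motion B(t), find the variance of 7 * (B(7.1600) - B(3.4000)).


Var(alpha*(B(t)-B(s))) = alpha^2 * (t-s)
= 7^2 * (7.1600 - 3.4000)
= 49 * 3.7600
= 184.2400

184.2400


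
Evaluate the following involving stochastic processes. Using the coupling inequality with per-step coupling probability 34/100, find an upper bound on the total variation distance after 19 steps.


TV distance bound <= (1-delta)^n
= (1 - 0.3400)^19
= 0.6600^19
= 3.7268e-04

3.7268e-04


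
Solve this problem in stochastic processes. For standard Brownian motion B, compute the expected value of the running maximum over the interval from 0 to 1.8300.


E(max B(s)) = sqrt(2t/pi)
= sqrt(2*1.8300/pi)
= sqrt(1.1650)
= 1.0794

1.0794


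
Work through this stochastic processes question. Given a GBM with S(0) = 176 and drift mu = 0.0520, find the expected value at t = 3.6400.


E[S(t)] = S(0) * exp(mu * t)
= 176 * exp(0.0520 * 3.6400)
= 176 * 1.2084
= 212.6747

212.6747


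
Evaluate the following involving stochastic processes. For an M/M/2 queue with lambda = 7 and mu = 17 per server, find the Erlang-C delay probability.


a = lambda/mu = 0.4118
rho = a/c = 0.2059
Erlang-C formula applied:
C(c,a) = 0.0703

0.0703


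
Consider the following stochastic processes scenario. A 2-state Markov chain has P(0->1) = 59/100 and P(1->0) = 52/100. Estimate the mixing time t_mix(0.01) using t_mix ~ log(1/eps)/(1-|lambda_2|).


lambda_2 = |1 - p01 - p10| = |1 - 0.5900 - 0.5200| = 0.1100
t_mix ~ log(1/eps)/(1 - |lambda_2|)
= log(100)/(1 - 0.1100) = 4.6052/0.8900
= 5.1743

5.1743


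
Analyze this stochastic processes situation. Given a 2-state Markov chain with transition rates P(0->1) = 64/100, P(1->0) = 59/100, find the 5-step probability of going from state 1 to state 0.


Computing P^5 by matrix multiplication.
P = [[0.3600, 0.6400], [0.5900, 0.4100]]
After raising P to the power 5:
P^5(1,0) = 0.4800

0.4800


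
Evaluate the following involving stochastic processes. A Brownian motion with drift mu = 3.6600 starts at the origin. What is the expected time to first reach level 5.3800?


Expected first passage time = a/mu
= 5.3800/3.6600
= 1.4699

1.4699


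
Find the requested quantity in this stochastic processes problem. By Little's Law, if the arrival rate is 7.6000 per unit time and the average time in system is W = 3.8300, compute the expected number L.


Little's Law: L = lambda * W
= 7.6000 * 3.8300
= 29.1080

29.1080


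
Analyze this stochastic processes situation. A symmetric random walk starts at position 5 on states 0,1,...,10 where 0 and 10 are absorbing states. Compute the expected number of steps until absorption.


For symmetric RW on 0,...,N with absorbing barriers, E(i) = i*(N-i)
E(5) = 5 * 5 = 25

25


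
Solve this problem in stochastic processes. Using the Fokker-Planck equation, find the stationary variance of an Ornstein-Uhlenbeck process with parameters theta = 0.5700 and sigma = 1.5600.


Stationary variance = sigma^2 / (2*theta)
= 1.5600^2 / (2*0.5700)
= 2.4336 / 1.1400
= 2.1347

2.1347


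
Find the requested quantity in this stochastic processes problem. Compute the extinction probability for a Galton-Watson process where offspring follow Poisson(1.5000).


Since mu = 1.5000 > 1, extinction prob q < 1.
Solve s = exp(mu*(s-1)) iteratively.
q = 0.4172

0.4172


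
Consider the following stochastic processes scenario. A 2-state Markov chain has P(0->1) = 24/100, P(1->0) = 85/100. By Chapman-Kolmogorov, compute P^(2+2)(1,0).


P^4 = P^2 * P^2
Computing via matrix multiplication of the transition matrix.
Entry (1,0) of P^4 = 0.7798

0.7798


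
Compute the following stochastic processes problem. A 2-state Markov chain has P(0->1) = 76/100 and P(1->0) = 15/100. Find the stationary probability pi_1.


Stationary distribution: pi_0 = p10/(p01+p10), pi_1 = p01/(p01+p10)
p01 = 0.7600, p10 = 0.1500
pi_1 = 0.8352

0.8352


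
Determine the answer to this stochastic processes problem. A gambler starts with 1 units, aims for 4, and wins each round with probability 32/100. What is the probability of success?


Gambler's ruin formula:
r = q/p = 0.6800/0.3200 = 2.1250
P(win) = (1 - r^i)/(1 - r^N)
= (1 - 2.1250^1)/(1 - 2.1250^4)
= 0.0580

0.0580


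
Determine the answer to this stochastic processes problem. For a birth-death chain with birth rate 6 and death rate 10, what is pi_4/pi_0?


For birth-death process, pi_n/pi_0 = (lambda/mu)^n
= (6/10)^4
= 0.1296

0.1296


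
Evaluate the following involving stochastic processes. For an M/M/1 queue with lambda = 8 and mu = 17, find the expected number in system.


rho = 8/17 = 0.4706
L = rho/(1-rho)
= 0.4706/0.5294
= 0.8889

0.8889


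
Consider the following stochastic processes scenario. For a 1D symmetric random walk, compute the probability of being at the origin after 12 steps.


P(S(12) = 0) = C(12,6) / 4^6
= 924 / 4096
= 0.2256

0.2256


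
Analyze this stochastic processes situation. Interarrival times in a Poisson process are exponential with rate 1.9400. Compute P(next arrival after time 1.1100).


P(X > t) = exp(-lambda * t)
= exp(-1.9400 * 1.1100)
= exp(-2.1534) = 0.1161

0.1161


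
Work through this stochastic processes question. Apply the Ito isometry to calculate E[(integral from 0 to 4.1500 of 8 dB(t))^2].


By Ito isometry: E[(int f dB)^2] = int f^2 dt
= 8^2 * 4.1500
= 64 * 4.1500 = 265.6000

265.6000


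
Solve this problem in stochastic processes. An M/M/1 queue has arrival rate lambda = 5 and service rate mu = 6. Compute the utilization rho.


rho = lambda/mu
= 5/6
= 0.8333

0.8333


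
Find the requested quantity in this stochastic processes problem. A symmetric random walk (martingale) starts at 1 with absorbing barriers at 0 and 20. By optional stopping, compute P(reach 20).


By optional stopping theorem: E(M at tau) = M(0) = 1
P(hit 20)*20 + P(hit 0)*0 = 1
P(hit 20) = (1 - 0)/(20 - 0) = 1/20 = 0.0500

0.0500


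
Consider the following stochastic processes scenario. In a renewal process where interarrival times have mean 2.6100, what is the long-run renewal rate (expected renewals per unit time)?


Long-run renewal rate = 1/E(X)
= 1/2.6100
= 0.3831

0.3831


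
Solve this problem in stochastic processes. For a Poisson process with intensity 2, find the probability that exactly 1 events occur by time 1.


P(N(t)=k) = (lambda*t)^k * exp(-lambda*t) / k!
lambda*t = 2
= 2^1 * exp(-2) / 1!
= 2 * 0.1353 / 1
= 0.2707

0.2707


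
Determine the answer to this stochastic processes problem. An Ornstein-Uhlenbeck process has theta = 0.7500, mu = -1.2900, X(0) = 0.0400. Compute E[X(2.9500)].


E[X(t)] = mu + (X(0) - mu)*exp(-theta*t)
= -1.2900 + (0.0400 - -1.2900)*exp(-0.7500*2.9500)
= -1.2900 + 1.3300 * 0.1094
= -1.1445

-1.1445


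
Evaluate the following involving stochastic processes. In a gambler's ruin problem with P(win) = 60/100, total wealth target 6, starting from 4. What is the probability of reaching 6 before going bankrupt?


Gambler's ruin formula:
r = q/p = 0.4000/0.6000 = 0.6667
P(win) = (1 - r^i)/(1 - r^N)
= (1 - 0.6667^4)/(1 - 0.6667^6)
= 0.8797

0.8797


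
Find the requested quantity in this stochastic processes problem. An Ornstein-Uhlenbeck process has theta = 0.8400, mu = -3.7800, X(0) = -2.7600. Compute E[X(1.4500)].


E[X(t)] = mu + (X(0) - mu)*exp(-theta*t)
= -3.7800 + (-2.7600 - -3.7800)*exp(-0.8400*1.4500)
= -3.7800 + 1.0200 * 0.2958
= -3.4783

-3.4783


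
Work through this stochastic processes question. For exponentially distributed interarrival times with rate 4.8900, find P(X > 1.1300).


P(X > t) = exp(-lambda * t)
= exp(-4.8900 * 1.1300)
= exp(-5.5257) = 0.0040

0.0040


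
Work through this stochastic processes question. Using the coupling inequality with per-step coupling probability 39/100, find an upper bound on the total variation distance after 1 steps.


TV distance bound <= (1-delta)^n
= (1 - 0.3900)^1
= 0.6100^1
= 0.6100

0.6100


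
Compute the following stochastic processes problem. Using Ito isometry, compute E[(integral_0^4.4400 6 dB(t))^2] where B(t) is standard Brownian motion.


By Ito isometry: E[(int f dB)^2] = int f^2 dt
= 6^2 * 4.4400
= 36 * 4.4400 = 159.8400

159.8400


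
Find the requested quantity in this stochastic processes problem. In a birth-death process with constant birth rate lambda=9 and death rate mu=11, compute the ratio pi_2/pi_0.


For birth-death process, pi_n/pi_0 = (lambda/mu)^n
= (9/11)^2
= 0.6694

0.6694


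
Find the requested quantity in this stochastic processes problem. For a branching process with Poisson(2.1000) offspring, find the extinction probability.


Since mu = 2.1000 > 1, extinction prob q < 1.
Solve s = exp(mu*(s-1)) iteratively.
q = 0.1779

0.1779


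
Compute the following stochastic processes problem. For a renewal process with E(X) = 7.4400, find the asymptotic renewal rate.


Long-run renewal rate = 1/E(X)
= 1/7.4400
= 0.1344

0.1344


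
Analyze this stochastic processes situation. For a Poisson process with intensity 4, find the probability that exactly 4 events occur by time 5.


P(N(t)=k) = (lambda*t)^k * exp(-lambda*t) / k!
lambda*t = 20
= 20^4 * exp(-20) / 4!
= 160000 * 2.0612e-09 / 24
= 1.3741e-05

1.3741e-05


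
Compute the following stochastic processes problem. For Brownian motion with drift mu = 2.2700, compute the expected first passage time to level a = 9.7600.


Expected first passage time = a/mu
= 9.7600/2.2700
= 4.2996

4.2996


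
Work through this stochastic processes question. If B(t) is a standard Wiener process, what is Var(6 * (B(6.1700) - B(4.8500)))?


Var(alpha*(B(t)-B(s))) = alpha^2 * (t-s)
= 6^2 * (6.1700 - 4.8500)
= 36 * 1.3200
= 47.5200

47.5200


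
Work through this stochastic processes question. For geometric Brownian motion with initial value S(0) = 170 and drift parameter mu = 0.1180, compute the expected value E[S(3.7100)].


E[S(t)] = S(0) * exp(mu * t)
= 170 * exp(0.1180 * 3.7100)
= 170 * 1.5493
= 263.3749

263.3749


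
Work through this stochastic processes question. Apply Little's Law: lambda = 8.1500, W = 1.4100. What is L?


Little's Law: L = lambda * W
= 8.1500 * 1.4100
= 11.4915

11.4915
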